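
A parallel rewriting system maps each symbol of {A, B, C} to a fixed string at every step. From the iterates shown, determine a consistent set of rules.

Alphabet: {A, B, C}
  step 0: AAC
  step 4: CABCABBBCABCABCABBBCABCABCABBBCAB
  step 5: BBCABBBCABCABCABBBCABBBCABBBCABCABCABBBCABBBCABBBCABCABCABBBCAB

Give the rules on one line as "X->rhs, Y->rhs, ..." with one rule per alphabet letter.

  step 4 ⇒ step 5: CABCABBBCABCABCABBBCABCABCABBBCAB ⇒ B·B·CAB·B·B·CAB·CAB·CAB·B·B·CAB·B·B·CAB·B·B·CAB·CAB·CAB·B·B·CAB·B·B·CAB·B·B·CAB·CAB·CAB·B·B·CAB
    A ↦ B
    B ↦ CAB
    C ↦ B

A->B, B->CAB, C->B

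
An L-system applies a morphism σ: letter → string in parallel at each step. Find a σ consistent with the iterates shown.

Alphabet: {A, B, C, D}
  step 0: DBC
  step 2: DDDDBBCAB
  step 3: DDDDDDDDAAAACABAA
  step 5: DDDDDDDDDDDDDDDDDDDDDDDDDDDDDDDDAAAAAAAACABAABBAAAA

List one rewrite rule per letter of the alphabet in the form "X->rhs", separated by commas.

A->B, B->AA, C->CA, D->DD

  step 2 ⇒ step 3: DDDDBBCAB ⇒ DD·DD·DD·DD·AA·AA·CA·B·AA
    A ↦ B
    B ↦ AA
    C ↦ CA
    D ↦ DD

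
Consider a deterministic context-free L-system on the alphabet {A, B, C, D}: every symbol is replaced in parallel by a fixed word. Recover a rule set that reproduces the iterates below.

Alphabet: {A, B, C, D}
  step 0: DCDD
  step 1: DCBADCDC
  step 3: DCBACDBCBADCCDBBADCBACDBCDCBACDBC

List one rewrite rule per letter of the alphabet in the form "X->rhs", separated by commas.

  step 0 ⇒ step 1: DCDD ⇒ DC·BA·DC·DC
    C ↦ BA
    D ↦ DC
    A ↦ C  (constrained at step 1)
    B ↦ CDB  (constrained at step 1)

A->C, B->CDB, C->BA, D->DC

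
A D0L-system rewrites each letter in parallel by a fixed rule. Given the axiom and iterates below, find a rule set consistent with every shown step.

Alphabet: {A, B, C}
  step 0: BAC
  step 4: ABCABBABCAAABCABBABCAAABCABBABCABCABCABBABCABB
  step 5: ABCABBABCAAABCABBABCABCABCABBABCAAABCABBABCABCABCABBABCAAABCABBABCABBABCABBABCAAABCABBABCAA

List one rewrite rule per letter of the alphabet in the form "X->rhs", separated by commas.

A->ABC, B->A, C->BB

  step 4 ⇒ step 5: ABCABBABCAAABCABBABCAAABCABBABCABCABCABBABCABB ⇒ ABC·A·BB·ABC·A·A·ABC·A·BB·ABC·ABC·ABC·A·BB·ABC·A·A·ABC·A·BB·ABC·ABC·ABC·A·BB·ABC·A·A·ABC·A·BB·ABC·A·BB·ABC·A·BB·ABC·A·A·ABC·A·BB·ABC·A·A
    A ↦ ABC
    B ↦ A
    C ↦ BB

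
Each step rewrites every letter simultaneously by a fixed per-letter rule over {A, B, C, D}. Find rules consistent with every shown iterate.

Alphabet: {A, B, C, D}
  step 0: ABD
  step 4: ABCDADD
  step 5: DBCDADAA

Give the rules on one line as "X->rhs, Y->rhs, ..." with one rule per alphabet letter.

  step 4 ⇒ step 5: ABCDADD ⇒ D·BC·D·A·D·A·A
    A ↦ D
    B ↦ BC
    C ↦ D
    D ↦ A

A->D, B->BC, C->D, D->A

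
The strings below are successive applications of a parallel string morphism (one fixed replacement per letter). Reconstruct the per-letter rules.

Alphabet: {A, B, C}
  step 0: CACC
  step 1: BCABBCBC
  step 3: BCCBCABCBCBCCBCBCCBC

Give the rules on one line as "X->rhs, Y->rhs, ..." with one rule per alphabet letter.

A->AB, B->C, C->BC

  step 0 ⇒ step 1: CACC ⇒ BC·AB·BC·BC
    A ↦ AB
    C ↦ BC
    B ↦ C  (constrained at step 1)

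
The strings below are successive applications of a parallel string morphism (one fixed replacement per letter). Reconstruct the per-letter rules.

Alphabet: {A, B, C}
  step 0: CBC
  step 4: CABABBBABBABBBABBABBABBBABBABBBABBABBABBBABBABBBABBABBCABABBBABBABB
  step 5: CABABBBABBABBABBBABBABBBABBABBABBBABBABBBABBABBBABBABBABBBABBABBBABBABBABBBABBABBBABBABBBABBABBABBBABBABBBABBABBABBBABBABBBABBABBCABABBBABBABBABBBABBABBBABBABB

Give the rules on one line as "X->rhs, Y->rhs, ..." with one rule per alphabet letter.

  step 4 ⇒ step 5: CABABBBABBABBBABBABBABBBABBABBBABBABBABBBABBABBBABBABBCABABBBABBABB ⇒ CA·B·ABB·B·ABB·ABB·ABB·B·ABB·ABB·B·ABB·ABB·ABB·B·ABB·ABB·B·ABB·ABB·B·ABB·ABB·ABB·B·ABB·ABB·B·ABB·ABB·ABB·B·ABB·ABB·B·ABB·ABB·B·ABB·ABB·ABB·B·ABB·ABB·B·ABB·ABB·ABB·B·ABB·ABB·B·ABB·ABB·CA·B·ABB·B·ABB·ABB·ABB·B·ABB·ABB·B·ABB·ABB
    A ↦ B
    B ↦ ABB
    C ↦ CA

A->B, B->ABB, C->CA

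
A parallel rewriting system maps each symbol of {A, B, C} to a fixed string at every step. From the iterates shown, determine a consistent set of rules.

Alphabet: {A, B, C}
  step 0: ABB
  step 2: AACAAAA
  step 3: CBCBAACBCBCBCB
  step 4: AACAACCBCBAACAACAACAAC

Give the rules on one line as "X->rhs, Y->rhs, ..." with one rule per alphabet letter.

  step 3 ⇒ step 4: CBCBAACBCBCBCB ⇒ AA·C·AA·C·CB·CB·AA·C·AA·C·AA·C·AA·C
    A ↦ CB
    B ↦ C
    C ↦ AA

A->CB, B->C, C->AA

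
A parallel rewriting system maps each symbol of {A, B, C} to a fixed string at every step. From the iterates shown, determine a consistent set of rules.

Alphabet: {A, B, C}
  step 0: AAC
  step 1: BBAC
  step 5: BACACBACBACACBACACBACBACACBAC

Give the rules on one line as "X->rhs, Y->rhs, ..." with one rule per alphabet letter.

A->B, B->AC, C->AC

  step 0 ⇒ step 1: AAC ⇒ B·B·AC
    A ↦ B
    C ↦ AC
    B ↦ AC  (constrained at step 1)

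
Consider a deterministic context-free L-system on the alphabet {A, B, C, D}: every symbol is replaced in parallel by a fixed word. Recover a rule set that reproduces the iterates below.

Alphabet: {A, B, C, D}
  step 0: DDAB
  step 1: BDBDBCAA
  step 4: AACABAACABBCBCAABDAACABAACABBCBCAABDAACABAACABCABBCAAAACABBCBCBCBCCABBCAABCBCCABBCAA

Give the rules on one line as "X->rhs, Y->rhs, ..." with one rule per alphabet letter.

A->BC, B->AA, C->CAB, D->BD

  step 0 ⇒ step 1: DDAB ⇒ BD·BD·BC·AA
    A ↦ BC
    B ↦ AA
    D ↦ BD
    C ↦ CAB  (constrained at step 1)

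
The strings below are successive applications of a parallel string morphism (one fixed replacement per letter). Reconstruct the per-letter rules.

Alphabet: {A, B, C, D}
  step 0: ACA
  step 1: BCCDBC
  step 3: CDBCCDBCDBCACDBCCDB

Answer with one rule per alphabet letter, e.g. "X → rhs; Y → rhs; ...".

A->BC, B->CA, C->CD, D->B

  step 0 ⇒ step 1: ACA ⇒ BC·CD·BC
    A ↦ BC
    C ↦ CD
    B ↦ CA  (constrained at step 1)
    D ↦ B  (constrained at step 1)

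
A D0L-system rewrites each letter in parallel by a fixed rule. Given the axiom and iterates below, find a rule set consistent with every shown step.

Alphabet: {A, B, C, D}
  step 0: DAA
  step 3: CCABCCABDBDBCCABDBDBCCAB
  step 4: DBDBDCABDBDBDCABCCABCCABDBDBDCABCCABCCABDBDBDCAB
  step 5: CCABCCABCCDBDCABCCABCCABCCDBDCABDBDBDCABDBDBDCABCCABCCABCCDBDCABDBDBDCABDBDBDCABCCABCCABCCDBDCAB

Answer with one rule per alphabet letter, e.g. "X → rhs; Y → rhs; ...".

  step 4 ⇒ step 5: DBDBDCABDBDBDCABCCABCCABDBDBDCABCCABCCABDBDBDCAB ⇒ CC·AB·CC·AB·CC·DB·DC·AB·CC·AB·CC·AB·CC·DB·DC·AB·DB·DB·DC·AB·DB·DB·DC·AB·CC·AB·CC·AB·CC·DB·DC·AB·DB·DB·DC·AB·DB·DB·DC·AB·CC·AB·CC·AB·CC·DB·DC·AB
    A ↦ DC
    B ↦ AB
    C ↦ DB
    D ↦ CC

A->DC, B->AB, C->DB, D->CC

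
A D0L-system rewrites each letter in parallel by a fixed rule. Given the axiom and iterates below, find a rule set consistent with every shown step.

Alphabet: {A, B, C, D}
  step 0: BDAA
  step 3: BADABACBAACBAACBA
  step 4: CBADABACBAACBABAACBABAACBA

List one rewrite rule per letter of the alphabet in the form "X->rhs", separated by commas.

  step 3 ⇒ step 4: BADABACBAACBAACBA ⇒ C·BA·DA·BA·C·BA·A·C·BA·BA·A·C·BA·BA·A·C·BA
    A ↦ BA
    B ↦ C
    C ↦ A
    D ↦ DA

A->BA, B->C, C->A, D->DA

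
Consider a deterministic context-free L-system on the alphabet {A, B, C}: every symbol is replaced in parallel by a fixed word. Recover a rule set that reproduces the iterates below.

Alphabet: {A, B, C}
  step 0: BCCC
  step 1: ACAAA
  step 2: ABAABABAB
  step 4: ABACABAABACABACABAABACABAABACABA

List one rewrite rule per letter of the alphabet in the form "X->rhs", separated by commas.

A->AB, B->AC, C->A

  step 1 ⇒ step 2: ACAAA ⇒ AB·A·AB·AB·AB
    A ↦ AB
    C ↦ A
  step 0 ⇒ step 1: BCCC ⇒ AC·A·A·A
    B ↦ AC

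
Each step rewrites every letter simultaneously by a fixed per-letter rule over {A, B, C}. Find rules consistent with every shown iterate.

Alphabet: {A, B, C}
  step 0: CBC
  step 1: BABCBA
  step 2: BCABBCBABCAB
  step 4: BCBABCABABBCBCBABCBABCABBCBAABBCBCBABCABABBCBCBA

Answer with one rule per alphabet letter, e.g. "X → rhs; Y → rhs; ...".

  step 1 ⇒ step 2: BABCBA ⇒ BC·AB·BC·BA·BC·AB
    A ↦ AB
    B ↦ BC
    C ↦ BA

A->AB, B->BC, C->BA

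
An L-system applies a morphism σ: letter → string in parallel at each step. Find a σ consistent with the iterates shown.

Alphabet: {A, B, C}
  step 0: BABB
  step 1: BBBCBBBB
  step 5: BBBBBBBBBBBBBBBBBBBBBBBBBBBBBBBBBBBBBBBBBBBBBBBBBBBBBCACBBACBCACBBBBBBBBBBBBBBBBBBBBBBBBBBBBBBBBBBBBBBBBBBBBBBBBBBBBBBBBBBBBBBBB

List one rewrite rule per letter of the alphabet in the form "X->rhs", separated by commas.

  step 0 ⇒ step 1: BABB ⇒ BB·BC·BB·BB
    A ↦ BC
    B ↦ BB
    C ↦ AC  (constrained at step 1)

A->BC, B->BB, C->AC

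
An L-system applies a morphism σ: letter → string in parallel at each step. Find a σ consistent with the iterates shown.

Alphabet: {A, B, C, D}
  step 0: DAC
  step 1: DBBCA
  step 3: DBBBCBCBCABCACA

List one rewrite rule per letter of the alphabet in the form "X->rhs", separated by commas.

  step 0 ⇒ step 1: DAC ⇒ DBB·C·A
    A ↦ C
    C ↦ A
    D ↦ DBB
    B ↦ BC  (constrained at step 1)

A->C, B->BC, C->A, D->DBB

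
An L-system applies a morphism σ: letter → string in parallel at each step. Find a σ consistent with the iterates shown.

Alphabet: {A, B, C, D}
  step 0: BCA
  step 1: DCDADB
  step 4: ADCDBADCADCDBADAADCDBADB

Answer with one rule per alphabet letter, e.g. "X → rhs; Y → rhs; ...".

A->DB, B->DC, C->DA, D->A

  step 0 ⇒ step 1: BCA ⇒ DC·DA·DB
    A ↦ DB
    B ↦ DC
    C ↦ DA
    D ↦ A  (constrained at step 1)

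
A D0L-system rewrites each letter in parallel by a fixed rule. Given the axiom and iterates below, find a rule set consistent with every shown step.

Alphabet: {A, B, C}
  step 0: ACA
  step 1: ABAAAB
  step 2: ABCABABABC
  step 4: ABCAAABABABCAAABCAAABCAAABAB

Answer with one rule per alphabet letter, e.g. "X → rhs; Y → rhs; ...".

  step 1 ⇒ step 2: ABAAAB ⇒ AB·C·AB·AB·AB·C
    A ↦ AB
    B ↦ C
  step 0 ⇒ step 1: ACA ⇒ AB·AA·AB
    C ↦ AA

A->AB, B->C, C->AA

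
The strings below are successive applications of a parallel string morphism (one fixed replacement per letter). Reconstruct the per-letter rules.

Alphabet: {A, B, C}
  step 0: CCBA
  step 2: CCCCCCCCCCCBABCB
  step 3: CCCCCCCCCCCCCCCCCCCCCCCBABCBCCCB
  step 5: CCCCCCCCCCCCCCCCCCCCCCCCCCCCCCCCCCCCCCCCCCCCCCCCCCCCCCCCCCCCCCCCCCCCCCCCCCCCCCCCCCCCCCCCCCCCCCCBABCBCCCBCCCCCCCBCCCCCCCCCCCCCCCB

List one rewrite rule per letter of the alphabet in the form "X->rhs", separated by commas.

  step 2 ⇒ step 3: CCCCCCCCCCCBABCB ⇒ CC·CC·CC·CC·CC·CC·CC·CC·CC·CC·CC·CB·AB·CB·CC·CB
    A ↦ AB
    B ↦ CB
    C ↦ CC

A->AB, B->CB, C->CC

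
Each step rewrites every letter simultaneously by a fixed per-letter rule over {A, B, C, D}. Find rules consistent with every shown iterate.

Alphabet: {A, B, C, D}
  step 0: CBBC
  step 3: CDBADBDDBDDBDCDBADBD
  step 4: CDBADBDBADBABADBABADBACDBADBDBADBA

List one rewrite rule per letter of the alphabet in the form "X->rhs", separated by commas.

A->BD, B->D, C->CD, D->BA

  step 3 ⇒ step 4: CDBADBDDBDDBDCDBADBD ⇒ CD·BA·D·BD·BA·D·BA·BA·D·BA·BA·D·BA·CD·BA·D·BD·BA·D·BA
    A ↦ BD
    B ↦ D
    C ↦ CD
    D ↦ BA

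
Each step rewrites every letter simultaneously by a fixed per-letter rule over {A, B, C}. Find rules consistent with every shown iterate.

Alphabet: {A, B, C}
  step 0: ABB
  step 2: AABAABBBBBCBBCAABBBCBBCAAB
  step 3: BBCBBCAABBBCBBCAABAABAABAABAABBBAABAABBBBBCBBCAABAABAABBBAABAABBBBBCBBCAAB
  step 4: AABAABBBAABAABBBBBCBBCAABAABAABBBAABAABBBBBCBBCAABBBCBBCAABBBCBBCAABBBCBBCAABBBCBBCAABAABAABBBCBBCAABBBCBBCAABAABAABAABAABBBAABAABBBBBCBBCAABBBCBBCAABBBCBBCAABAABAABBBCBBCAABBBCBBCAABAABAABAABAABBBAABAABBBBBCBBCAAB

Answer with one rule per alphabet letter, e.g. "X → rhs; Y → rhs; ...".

A->BBC, B->AAB, C->BB

  step 3 ⇒ step 4: BBCBBCAABBBCBBCAABAABAABAABAABBBAABAABBBBBCBBCAABAABAABBBAABAABBBBBCBBCAAB ⇒ AAB·AAB·BB·AAB·AAB·BB·BBC·BBC·AAB·AAB·AAB·BB·AAB·AAB·BB·BBC·BBC·AAB·BBC·BBC·AAB·BBC·BBC·AAB·BBC·BBC·AAB·BBC·BBC·AAB·AAB·AAB·BBC·BBC·AAB·BBC·BBC·AAB·AAB·AAB·AAB·AAB·BB·AAB·AAB·BB·BBC·BBC·AAB·BBC·BBC·AAB·BBC·BBC·AAB·AAB·AAB·BBC·BBC·AAB·BBC·BBC·AAB·AAB·AAB·AAB·AAB·BB·AAB·AAB·BB·BBC·BBC·AAB
    A ↦ BBC
    B ↦ AAB
    C ↦ BB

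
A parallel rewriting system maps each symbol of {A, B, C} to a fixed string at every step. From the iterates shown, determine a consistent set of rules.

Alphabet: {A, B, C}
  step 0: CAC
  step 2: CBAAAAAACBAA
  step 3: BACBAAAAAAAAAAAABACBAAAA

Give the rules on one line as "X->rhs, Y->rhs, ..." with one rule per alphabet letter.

A->AA, B->CB, C->BA

  step 2 ⇒ step 3: CBAAAAAACBAA ⇒ BA·CB·AA·AA·AA·AA·AA·AA·BA·CB·AA·AA
    A ↦ AA
    B ↦ CB
    C ↦ BA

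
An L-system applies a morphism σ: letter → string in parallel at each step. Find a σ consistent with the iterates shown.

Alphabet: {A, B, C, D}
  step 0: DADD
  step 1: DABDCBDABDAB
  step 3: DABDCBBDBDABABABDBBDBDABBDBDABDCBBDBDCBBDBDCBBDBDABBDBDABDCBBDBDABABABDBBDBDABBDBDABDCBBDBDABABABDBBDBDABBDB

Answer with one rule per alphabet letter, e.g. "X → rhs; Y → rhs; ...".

A->DCB, B->BDB, C->ABA, D->DAB

  step 0 ⇒ step 1: DADD ⇒ DAB·DCB·DAB·DAB
    A ↦ DCB
    D ↦ DAB
    B ↦ BDB  (constrained at step 1)
    C ↦ ABA  (constrained at step 1)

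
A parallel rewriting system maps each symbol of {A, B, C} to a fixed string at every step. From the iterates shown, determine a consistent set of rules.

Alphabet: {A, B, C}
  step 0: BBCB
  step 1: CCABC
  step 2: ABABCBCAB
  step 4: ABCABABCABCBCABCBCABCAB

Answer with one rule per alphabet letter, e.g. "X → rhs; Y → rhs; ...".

A->CB, B->C, C->AB

  step 1 ⇒ step 2: CCABC ⇒ AB·AB·CB·C·AB
    A ↦ CB
    B ↦ C
    C ↦ AB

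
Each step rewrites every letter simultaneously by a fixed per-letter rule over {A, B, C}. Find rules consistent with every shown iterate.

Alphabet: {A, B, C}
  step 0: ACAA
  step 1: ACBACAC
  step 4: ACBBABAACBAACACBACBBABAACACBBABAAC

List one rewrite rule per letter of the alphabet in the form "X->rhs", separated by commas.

  step 0 ⇒ step 1: ACAA ⇒ AC·B·AC·AC
    A ↦ AC
    C ↦ B
    B ↦ BA  (constrained at step 1)

A->AC, B->BA, C->B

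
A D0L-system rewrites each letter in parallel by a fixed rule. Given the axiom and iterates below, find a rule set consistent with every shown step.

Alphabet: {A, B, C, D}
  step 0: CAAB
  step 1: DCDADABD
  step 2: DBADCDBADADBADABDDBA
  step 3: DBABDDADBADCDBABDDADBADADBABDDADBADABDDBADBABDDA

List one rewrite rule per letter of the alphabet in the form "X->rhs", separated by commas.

  step 2 ⇒ step 3: DBADCDBADADBADABDDBA ⇒ DBA·BD·DA·DBA·DC·DBA·BD·DA·DBA·DA·DBA·BD·DA·DBA·DA·BD·DBA·DBA·BD·DA
    A ↦ DA
    B ↦ BD
    C ↦ DC
    D ↦ DBA

A->DA, B->BD, C->DC, D->DBA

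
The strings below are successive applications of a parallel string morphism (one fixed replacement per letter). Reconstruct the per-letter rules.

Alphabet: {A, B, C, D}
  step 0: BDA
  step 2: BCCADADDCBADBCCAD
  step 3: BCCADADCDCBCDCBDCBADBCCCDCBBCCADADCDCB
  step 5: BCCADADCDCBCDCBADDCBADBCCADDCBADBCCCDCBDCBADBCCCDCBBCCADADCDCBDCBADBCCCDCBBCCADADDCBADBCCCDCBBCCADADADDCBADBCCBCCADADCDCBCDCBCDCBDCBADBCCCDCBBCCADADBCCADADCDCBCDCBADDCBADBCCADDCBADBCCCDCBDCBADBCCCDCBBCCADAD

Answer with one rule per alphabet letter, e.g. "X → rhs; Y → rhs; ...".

A->C, B->BCC, C->AD, D->DCB

  step 2 ⇒ step 3: BCCADADDCBADBCCAD ⇒ BCC·AD·AD·C·DCB·C·DCB·DCB·AD·BCC·C·DCB·BCC·AD·AD·C·DCB
    A ↦ C
    B ↦ BCC
    C ↦ AD
    D ↦ DCB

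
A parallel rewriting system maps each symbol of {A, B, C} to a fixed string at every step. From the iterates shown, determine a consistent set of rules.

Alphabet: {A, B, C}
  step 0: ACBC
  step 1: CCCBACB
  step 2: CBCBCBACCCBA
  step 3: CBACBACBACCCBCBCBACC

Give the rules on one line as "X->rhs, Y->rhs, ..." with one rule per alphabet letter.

  step 2 ⇒ step 3: CBCBCBACCCBA ⇒ CB·A·CB·A·CB·A·CC·CB·CB·CB·A·CC
    A ↦ CC
    B ↦ A
    C ↦ CB

A->CC, B->A, C->CB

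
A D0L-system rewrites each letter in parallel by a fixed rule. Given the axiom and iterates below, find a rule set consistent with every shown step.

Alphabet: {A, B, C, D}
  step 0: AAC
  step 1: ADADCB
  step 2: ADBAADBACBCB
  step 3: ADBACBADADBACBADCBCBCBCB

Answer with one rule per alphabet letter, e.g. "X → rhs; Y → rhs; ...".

A->AD, B->CB, C->CB, D->BA

  step 2 ⇒ step 3: ADBAADBACBCB ⇒ AD·BA·CB·AD·AD·BA·CB·AD·CB·CB·CB·CB
    A ↦ AD
    B ↦ CB
    C ↦ CB
    D ↦ BA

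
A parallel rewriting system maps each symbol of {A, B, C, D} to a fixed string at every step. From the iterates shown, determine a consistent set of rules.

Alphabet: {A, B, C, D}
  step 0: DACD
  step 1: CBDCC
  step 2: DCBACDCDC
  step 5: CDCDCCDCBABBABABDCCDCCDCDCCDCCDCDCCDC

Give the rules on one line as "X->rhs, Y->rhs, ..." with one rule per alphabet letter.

  step 1 ⇒ step 2: CBDCC ⇒ DC·BA·C·DC·DC
    B ↦ BA
    C ↦ DC
    D ↦ C
  step 0 ⇒ step 1: DACD ⇒ C·B·DC·C
    A ↦ B

A->B, B->BA, C->DC, D->C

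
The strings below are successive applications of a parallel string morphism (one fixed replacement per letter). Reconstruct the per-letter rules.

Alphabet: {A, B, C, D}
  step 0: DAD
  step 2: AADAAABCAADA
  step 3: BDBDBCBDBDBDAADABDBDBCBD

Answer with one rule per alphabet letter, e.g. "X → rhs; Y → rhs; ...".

  step 2 ⇒ step 3: AADAAABCAADA ⇒ BD·BD·BC·BD·BD·BD·AA·DA·BD·BD·BC·BD
    A ↦ BD
    B ↦ AA
    C ↦ DA
    D ↦ BC

A->BD, B->AA, C->DA, D->BC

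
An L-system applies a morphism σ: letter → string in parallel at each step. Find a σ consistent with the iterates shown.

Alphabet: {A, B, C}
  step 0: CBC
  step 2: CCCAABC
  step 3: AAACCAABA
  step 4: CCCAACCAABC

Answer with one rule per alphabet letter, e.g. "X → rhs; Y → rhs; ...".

A->C, B->AAB, C->A

  step 3 ⇒ step 4: AAACCAABA ⇒ C·C·C·A·A·C·C·AAB·C
    A ↦ C
    B ↦ AAB
    C ↦ A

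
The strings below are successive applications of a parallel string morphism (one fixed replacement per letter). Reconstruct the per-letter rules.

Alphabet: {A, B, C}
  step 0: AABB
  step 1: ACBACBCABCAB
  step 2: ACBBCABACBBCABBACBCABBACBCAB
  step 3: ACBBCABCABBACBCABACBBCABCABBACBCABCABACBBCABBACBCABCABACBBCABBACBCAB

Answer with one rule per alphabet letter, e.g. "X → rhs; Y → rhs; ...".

  step 2 ⇒ step 3: ACBBCABACBBCABBACBCABBACBCAB ⇒ ACB·B·CAB·CAB·B·ACB·CAB·ACB·B·CAB·CAB·B·ACB·CAB·CAB·ACB·B·CAB·B·ACB·CAB·CAB·ACB·B·CAB·B·ACB·CAB
    A ↦ ACB
    B ↦ CAB
    C ↦ B

A->ACB, B->CAB, C->B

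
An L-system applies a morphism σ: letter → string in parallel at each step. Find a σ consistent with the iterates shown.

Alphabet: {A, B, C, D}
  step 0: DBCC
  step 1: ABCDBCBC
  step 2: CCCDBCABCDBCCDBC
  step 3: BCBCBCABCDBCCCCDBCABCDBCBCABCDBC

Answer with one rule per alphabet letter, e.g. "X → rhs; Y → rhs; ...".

  step 2 ⇒ step 3: CCCDBCABCDBCCDBC ⇒ BC·BC·BC·AB·CD·BC·CC·CD·BC·AB·CD·BC·BC·AB·CD·BC
    A ↦ CC
    B ↦ CD
    C ↦ BC
    D ↦ AB

A->CC, B->CD, C->BC, D->AB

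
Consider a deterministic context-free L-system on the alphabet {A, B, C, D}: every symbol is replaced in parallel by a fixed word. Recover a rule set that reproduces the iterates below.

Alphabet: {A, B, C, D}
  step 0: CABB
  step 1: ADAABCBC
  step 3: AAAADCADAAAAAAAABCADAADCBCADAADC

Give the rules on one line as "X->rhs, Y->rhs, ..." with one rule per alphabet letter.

  step 0 ⇒ step 1: CABB ⇒ AD·AA·BC·BC
    A ↦ AA
    B ↦ BC
    C ↦ AD
    D ↦ DC  (constrained at step 1)

A->AA, B->BC, C->AD, D->DC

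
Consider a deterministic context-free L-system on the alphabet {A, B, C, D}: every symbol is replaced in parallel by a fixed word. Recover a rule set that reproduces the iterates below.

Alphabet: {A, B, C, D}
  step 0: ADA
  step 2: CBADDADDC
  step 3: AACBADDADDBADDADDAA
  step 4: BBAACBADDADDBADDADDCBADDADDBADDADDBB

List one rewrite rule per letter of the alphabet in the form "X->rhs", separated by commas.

  step 3 ⇒ step 4: AACBADDADDBADDADDAA ⇒ B·B·AA·C·B·ADD·ADD·B·ADD·ADD·C·B·ADD·ADD·B·ADD·ADD·B·B
    A ↦ B
    B ↦ C
    C ↦ AA
    D ↦ ADD

A->B, B->C, C->AA, D->ADD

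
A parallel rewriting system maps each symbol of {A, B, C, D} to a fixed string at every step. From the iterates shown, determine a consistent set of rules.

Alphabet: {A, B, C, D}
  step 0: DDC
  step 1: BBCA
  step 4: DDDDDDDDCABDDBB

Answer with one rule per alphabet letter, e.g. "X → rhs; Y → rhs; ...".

  step 0 ⇒ step 1: DDC ⇒ B·B·CA
    C ↦ CA
    D ↦ B
    A ↦ B  (constrained at step 1)
    B ↦ DD  (constrained at step 1)

A->B, B->DD, C->CA, D->B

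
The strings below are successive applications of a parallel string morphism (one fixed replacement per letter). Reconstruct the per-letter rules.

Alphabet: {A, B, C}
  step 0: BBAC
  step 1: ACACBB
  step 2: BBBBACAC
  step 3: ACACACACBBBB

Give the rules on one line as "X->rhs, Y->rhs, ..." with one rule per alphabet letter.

A->B, B->AC, C->B

  step 2 ⇒ step 3: BBBBACAC ⇒ AC·AC·AC·AC·B·B·B·B
    A ↦ B
    B ↦ AC
    C ↦ B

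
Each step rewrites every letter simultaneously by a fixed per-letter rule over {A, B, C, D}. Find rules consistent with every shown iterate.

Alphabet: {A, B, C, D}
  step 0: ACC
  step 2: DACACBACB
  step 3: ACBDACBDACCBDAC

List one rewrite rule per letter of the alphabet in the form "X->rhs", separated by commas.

  step 2 ⇒ step 3: DACACBACB ⇒ A·CB·DA·CB·DA·C·CB·DA·C
    A ↦ CB
    B ↦ C
    C ↦ DA
    D ↦ A

A->CB, B->C, C->DA, D->A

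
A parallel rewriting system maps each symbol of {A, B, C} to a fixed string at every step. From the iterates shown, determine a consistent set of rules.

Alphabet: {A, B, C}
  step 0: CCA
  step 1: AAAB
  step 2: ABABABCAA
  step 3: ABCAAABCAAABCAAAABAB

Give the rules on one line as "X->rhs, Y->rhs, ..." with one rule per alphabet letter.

  step 2 ⇒ step 3: ABABABCAA ⇒ AB·CAA·AB·CAA·AB·CAA·A·AB·AB
    A ↦ AB
    B ↦ CAA
    C ↦ A

A->AB, B->CAA, C->A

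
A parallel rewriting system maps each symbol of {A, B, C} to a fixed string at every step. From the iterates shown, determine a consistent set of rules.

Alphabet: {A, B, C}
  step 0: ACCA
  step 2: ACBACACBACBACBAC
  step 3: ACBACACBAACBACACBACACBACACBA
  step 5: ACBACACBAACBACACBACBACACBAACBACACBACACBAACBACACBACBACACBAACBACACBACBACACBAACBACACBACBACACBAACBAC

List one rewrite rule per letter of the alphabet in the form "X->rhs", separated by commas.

A->ACB, B->C, C->A

  step 2 ⇒ step 3: ACBACACBACBACBAC ⇒ ACB·A·C·ACB·A·ACB·A·C·ACB·A·C·ACB·A·C·ACB·A
    A ↦ ACB
    B ↦ C
    C ↦ A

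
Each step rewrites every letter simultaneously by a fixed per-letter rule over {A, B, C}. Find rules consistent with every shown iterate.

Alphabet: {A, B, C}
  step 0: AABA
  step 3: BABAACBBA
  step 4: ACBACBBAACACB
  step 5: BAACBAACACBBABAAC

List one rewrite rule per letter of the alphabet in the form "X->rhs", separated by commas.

A->B, B->AC, C->A

  step 4 ⇒ step 5: ACBACBBAACACB ⇒ B·A·AC·B·A·AC·AC·B·B·A·B·A·AC
    A ↦ B
    B ↦ AC
    C ↦ A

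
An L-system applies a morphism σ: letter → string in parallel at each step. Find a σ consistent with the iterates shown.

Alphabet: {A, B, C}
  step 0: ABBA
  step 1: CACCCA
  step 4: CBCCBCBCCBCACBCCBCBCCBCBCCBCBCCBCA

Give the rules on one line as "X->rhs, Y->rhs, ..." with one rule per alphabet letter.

A->CA, B->C, C->CB

  step 0 ⇒ step 1: ABBA ⇒ CA·C·C·CA
    A ↦ CA
    B ↦ C
    C ↦ CB  (constrained at step 1)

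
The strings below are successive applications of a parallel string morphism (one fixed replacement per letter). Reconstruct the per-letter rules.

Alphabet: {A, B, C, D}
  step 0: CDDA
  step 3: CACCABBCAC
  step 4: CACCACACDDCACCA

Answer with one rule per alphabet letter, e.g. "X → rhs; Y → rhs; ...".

A->C, B->D, C->CA, D->B

  step 3 ⇒ step 4: CACCABBCAC ⇒ CA·C·CA·CA·C·D·D·CA·C·CA
    A ↦ C
    B ↦ D
    C ↦ CA
    D ↦ B  (constrained at step 0)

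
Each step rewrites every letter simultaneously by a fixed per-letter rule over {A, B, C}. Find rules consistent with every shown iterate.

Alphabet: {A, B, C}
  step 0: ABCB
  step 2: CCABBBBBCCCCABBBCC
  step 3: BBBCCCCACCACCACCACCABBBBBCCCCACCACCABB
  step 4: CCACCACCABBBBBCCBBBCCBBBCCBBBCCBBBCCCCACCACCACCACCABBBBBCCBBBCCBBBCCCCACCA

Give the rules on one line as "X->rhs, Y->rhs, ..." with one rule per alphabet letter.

A->BCC, B->CCA, C->B

  step 3 ⇒ step 4: BBBCCCCACCACCACCACCABBBBBCCCCACCACCABB ⇒ CCA·CCA·CCA·B·B·B·B·BCC·B·B·BCC·B·B·BCC·B·B·BCC·B·B·BCC·CCA·CCA·CCA·CCA·CCA·B·B·B·B·BCC·B·B·BCC·B·B·BCC·CCA·CCA
    A ↦ BCC
    B ↦ CCA
    C ↦ B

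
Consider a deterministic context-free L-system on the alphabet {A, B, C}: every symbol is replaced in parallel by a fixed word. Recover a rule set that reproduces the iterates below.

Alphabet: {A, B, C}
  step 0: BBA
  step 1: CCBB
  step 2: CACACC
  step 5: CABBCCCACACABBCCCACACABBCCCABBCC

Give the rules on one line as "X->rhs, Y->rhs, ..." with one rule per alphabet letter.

  step 1 ⇒ step 2: CCBB ⇒ CA·CA·C·C
    B ↦ C
    C ↦ CA
  step 0 ⇒ step 1: BBA ⇒ C·C·BB
    A ↦ BB

A->BB, B->C, C->CA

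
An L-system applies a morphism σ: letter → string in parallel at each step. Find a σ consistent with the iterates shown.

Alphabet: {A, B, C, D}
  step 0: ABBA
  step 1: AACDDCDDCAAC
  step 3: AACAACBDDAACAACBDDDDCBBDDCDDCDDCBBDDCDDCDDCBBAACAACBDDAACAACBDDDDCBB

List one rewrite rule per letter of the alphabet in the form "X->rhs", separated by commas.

  step 0 ⇒ step 1: ABBA ⇒ AAC·DDC·DDC·AAC
    A ↦ AAC
    B ↦ DDC
    C ↦ BDD  (constrained at step 1)
    D ↦ B  (constrained at step 1)

A->AAC, B->DDC, C->BDD, D->B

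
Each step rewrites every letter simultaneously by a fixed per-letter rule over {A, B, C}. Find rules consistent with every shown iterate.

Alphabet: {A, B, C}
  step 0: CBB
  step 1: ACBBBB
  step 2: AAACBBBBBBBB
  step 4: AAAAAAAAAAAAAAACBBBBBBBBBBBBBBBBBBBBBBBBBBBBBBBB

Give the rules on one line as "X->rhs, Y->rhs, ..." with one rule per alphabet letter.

A->AA, B->BB, C->AC

  step 1 ⇒ step 2: ACBBBB ⇒ AA·AC·BB·BB·BB·BB
    A ↦ AA
    B ↦ BB
    C ↦ AC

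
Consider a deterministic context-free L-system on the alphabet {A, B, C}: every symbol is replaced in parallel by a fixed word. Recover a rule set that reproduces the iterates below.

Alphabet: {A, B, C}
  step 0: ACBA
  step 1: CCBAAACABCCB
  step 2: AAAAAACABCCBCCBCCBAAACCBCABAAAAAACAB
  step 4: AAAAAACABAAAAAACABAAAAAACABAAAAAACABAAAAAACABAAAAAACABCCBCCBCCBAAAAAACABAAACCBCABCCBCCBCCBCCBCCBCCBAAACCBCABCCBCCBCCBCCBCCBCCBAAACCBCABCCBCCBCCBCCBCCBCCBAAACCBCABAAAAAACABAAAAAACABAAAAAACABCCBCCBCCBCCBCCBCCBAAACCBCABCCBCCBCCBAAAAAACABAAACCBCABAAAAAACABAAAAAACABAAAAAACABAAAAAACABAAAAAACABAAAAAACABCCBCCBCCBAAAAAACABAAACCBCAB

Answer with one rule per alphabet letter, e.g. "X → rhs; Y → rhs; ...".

A->CCB, B->CAB, C->AAA

  step 1 ⇒ step 2: CCBAAACABCCB ⇒ AAA·AAA·CAB·CCB·CCB·CCB·AAA·CCB·CAB·AAA·AAA·CAB
    A ↦ CCB
    B ↦ CAB
    C ↦ AAA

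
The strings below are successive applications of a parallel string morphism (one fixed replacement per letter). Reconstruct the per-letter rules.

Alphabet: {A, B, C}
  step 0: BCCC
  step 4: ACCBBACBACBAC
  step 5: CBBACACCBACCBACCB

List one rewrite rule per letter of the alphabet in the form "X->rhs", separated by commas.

A->C, B->AC, C->B

  step 4 ⇒ step 5: ACCBBACBACBAC ⇒ C·B·B·AC·AC·C·B·AC·C·B·AC·C·B
    A ↦ C
    B ↦ AC
    C ↦ B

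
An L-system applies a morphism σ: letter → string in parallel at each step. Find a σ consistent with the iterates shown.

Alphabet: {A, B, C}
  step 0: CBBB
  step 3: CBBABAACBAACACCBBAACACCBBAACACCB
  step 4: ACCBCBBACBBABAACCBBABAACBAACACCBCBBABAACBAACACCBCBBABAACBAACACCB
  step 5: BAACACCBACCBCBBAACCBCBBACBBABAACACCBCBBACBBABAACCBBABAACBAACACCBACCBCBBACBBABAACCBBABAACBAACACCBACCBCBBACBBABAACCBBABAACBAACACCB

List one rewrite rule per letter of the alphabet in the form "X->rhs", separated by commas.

  step 4 ⇒ step 5: ACCBCBBACBBABAACCBBABAACBAACACCBCBBABAACBAACACCBCBBABAACBAACACCB ⇒ BA·AC·AC·CB·AC·CB·CB·BA·AC·CB·CB·BA·CB·BA·BA·AC·AC·CB·CB·BA·CB·BA·BA·AC·CB·BA·BA·AC·BA·AC·AC·CB·AC·CB·CB·BA·CB·BA·BA·AC·CB·BA·BA·AC·BA·AC·AC·CB·AC·CB·CB·BA·CB·BA·BA·AC·CB·BA·BA·AC·BA·AC·AC·CB
    A ↦ BA
    B ↦ CB
    C ↦ AC

A->BA, B->CB, C->AC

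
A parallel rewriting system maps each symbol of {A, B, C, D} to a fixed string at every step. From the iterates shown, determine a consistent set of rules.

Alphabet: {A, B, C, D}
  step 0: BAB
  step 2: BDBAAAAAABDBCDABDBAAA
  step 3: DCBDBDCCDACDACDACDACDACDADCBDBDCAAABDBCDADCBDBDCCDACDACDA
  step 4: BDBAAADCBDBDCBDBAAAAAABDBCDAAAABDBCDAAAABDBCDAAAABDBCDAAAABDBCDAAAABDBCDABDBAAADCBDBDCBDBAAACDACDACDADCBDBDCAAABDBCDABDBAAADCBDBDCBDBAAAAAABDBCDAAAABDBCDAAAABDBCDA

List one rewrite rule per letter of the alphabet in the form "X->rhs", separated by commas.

  step 3 ⇒ step 4: DCBDBDCCDACDACDACDACDACDADCBDBDCAAABDBCDADCBDBDCCDACDACDA ⇒ BDB·AAA·DC·BDB·DC·BDB·AAA·AAA·BDB·CDA·AAA·BDB·CDA·AAA·BDB·CDA·AAA·BDB·CDA·AAA·BDB·CDA·AAA·BDB·CDA·BDB·AAA·DC·BDB·DC·BDB·AAA·CDA·CDA·CDA·DC·BDB·DC·AAA·BDB·CDA·BDB·AAA·DC·BDB·DC·BDB·AAA·AAA·BDB·CDA·AAA·BDB·CDA·AAA·BDB·CDA
    A ↦ CDA
    B ↦ DC
    C ↦ AAA
    D ↦ BDB

A->CDA, B->DC, C->AAA, D->BDB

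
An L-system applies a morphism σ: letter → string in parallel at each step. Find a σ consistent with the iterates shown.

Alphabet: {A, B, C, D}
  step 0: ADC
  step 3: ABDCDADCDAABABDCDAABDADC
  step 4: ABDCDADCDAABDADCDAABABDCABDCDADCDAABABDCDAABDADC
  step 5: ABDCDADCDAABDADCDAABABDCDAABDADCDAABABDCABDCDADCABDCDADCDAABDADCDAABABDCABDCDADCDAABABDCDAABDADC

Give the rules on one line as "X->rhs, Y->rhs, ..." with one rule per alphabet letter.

  step 4 ⇒ step 5: ABDCDADCDAABDADCDAABABDCABDCDADCDAABABDCDAABDADC ⇒ AB·DC·DA·DC·DA·AB·DA·DC·DA·AB·AB·DC·DA·AB·DA·DC·DA·AB·AB·DC·AB·DC·DA·DC·AB·DC·DA·DC·DA·AB·DA·DC·DA·AB·AB·DC·AB·DC·DA·DC·DA·AB·AB·DC·DA·AB·DA·DC
    A ↦ AB
    B ↦ DC
    C ↦ DC
    D ↦ DA

A->AB, B->DC, C->DC, D->DA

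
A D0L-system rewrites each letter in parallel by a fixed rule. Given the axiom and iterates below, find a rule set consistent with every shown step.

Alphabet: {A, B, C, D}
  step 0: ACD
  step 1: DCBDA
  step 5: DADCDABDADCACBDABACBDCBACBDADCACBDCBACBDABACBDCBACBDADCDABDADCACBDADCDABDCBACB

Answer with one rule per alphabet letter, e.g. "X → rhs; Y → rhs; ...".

  step 0 ⇒ step 1: ACD ⇒ DC·B·DA
    A ↦ DC
    C ↦ B
    D ↦ DA
    B ↦ ACB  (constrained at step 1)

A->DC, B->ACB, C->B, D->DA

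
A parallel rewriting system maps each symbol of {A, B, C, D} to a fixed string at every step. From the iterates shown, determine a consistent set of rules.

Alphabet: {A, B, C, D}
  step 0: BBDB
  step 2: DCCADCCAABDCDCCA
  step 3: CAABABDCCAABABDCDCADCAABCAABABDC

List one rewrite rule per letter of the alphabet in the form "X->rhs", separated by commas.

  step 2 ⇒ step 3: DCCADCCAABDCDCCA ⇒ CA·AB·AB·DC·CA·AB·AB·DC·DC·AD·CA·AB·CA·AB·AB·DC
    A ↦ DC
    B ↦ AD
    C ↦ AB
    D ↦ CA

A->DC, B->AD, C->AB, D->CA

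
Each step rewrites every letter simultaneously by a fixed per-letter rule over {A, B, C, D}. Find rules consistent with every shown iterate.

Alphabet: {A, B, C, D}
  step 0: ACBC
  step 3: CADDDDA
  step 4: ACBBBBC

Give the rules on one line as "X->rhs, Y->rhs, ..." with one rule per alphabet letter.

  step 3 ⇒ step 4: CADDDDA ⇒ A·C·B·B·B·B·C
    A ↦ C
    C ↦ A
    D ↦ B
    B ↦ DD  (constrained at step 0)

A->C, B->DD, C->A, D->B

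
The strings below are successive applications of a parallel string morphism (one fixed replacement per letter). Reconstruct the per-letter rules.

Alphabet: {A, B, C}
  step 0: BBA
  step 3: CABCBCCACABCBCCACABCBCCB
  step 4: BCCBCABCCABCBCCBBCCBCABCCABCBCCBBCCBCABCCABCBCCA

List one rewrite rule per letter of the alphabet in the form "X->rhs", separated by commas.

A->CB, B->CA, C->BC

  step 3 ⇒ step 4: CABCBCCACABCBCCACABCBCCB ⇒ BC·CB·CA·BC·CA·BC·BC·CB·BC·CB·CA·BC·CA·BC·BC·CB·BC·CB·CA·BC·CA·BC·BC·CA
    A ↦ CB
    B ↦ CA
    C ↦ BC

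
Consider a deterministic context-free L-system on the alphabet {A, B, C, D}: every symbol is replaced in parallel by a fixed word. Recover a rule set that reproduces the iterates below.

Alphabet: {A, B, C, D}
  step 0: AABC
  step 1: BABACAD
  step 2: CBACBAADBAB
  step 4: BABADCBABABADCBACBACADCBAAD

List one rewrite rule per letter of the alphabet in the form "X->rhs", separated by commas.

  step 1 ⇒ step 2: BABACAD ⇒ C·BA·C·BA·AD·BA·B
    A ↦ BA
    B ↦ C
    C ↦ AD
    D ↦ B

A->BA, B->C, C->AD, D->B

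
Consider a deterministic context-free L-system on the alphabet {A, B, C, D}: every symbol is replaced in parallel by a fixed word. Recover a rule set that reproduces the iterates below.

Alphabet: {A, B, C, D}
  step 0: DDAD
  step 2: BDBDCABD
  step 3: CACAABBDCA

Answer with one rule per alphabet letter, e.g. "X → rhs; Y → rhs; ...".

A->BD, B->C, C->AB, D->A

  step 2 ⇒ step 3: BDBDCABD ⇒ C·A·C·A·AB·BD·C·A
    A ↦ BD
    B ↦ C
    C ↦ AB
    D ↦ A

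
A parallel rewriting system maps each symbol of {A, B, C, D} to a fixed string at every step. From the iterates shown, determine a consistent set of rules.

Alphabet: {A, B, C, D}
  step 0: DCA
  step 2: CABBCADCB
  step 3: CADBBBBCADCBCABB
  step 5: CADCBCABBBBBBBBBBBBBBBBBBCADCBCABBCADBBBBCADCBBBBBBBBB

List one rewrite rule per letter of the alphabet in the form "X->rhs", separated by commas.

A->D, B->BB, C->CA, D->CB

  step 2 ⇒ step 3: CABBCADCB ⇒ CA·D·BB·BB·CA·D·CB·CA·BB
    A ↦ D
    B ↦ BB
    C ↦ CA
    D ↦ CB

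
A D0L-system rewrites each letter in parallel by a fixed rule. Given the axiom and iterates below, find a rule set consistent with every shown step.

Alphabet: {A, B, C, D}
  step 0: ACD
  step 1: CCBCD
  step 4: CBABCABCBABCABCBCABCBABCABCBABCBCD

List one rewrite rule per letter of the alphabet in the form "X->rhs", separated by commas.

A->C, B->AB, C->CB, D->CD

  step 0 ⇒ step 1: ACD ⇒ C·CB·CD
    A ↦ C
    C ↦ CB
    D ↦ CD
    B ↦ AB  (constrained at step 1)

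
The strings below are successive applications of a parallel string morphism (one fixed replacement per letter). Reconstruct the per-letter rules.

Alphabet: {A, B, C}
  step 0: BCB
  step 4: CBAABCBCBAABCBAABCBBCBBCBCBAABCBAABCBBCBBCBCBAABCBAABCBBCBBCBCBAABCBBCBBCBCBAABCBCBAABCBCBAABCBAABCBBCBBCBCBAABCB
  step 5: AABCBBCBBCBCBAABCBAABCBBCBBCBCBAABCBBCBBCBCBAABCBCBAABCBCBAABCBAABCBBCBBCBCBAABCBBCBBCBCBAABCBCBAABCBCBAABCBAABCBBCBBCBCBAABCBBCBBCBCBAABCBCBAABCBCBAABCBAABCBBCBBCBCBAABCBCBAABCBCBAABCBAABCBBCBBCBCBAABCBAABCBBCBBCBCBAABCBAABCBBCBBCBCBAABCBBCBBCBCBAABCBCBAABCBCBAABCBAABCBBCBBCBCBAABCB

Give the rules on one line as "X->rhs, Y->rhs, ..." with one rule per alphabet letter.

  step 4 ⇒ step 5: CBAABCBCBAABCBAABCBBCBBCBCBAABCBAABCBBCBBCBCBAABCBAABCBBCBBCBCBAABCBBCBBCBCBAABCBCBAABCBCBAABCBAABCBBCBBCBCBAABCB ⇒ AAB·CB·BCB·BCB·CB·AAB·CB·AAB·CB·BCB·BCB·CB·AAB·CB·BCB·BCB·CB·AAB·CB·CB·AAB·CB·CB·AAB·CB·AAB·CB·BCB·BCB·CB·AAB·CB·BCB·BCB·CB·AAB·CB·CB·AAB·CB·CB·AAB·CB·AAB·CB·BCB·BCB·CB·AAB·CB·BCB·BCB·CB·AAB·CB·CB·AAB·CB·CB·AAB·CB·AAB·CB·BCB·BCB·CB·AAB·CB·CB·AAB·CB·CB·AAB·CB·AAB·CB·BCB·BCB·CB·AAB·CB·AAB·CB·BCB·BCB·CB·AAB·CB·AAB·CB·BCB·BCB·CB·AAB·CB·BCB·BCB·CB·AAB·CB·CB·AAB·CB·CB·AAB·CB·AAB·CB·BCB·BCB·CB·AAB·CB
    A ↦ BCB
    B ↦ CB
    C ↦ AAB

A->BCB, B->CB, C->AAB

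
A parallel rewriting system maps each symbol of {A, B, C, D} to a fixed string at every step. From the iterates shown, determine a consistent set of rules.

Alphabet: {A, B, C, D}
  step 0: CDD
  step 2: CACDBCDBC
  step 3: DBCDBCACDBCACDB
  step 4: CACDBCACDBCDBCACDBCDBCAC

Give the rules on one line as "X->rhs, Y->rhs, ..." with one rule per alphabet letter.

A->C, B->C, C->DB, D->CA

  step 3 ⇒ step 4: DBCDBCACDBCACDB ⇒ CA·C·DB·CA·C·DB·C·DB·CA·C·DB·C·DB·CA·C
    A ↦ C
    B ↦ C
    C ↦ DB
    D ↦ CA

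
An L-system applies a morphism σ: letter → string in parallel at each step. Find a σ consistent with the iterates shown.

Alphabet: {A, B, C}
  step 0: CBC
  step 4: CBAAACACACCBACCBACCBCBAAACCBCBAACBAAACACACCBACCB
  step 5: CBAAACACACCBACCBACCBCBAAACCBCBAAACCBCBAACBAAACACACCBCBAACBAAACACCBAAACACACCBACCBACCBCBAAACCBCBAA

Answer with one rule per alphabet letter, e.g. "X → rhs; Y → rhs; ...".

A->AC, B->AA, C->CB

  step 4 ⇒ step 5: CBAAACACACCBACCBACCBCBAAACCBCBAACBAAACACACCBACCB ⇒ CB·AA·AC·AC·AC·CB·AC·CB·AC·CB·CB·AA·AC·CB·CB·AA·AC·CB·CB·AA·CB·AA·AC·AC·AC·CB·CB·AA·CB·AA·AC·AC·CB·AA·AC·AC·AC·CB·AC·CB·AC·CB·CB·AA·AC·CB·CB·AA
    A ↦ AC
    B ↦ AA
    C ↦ CB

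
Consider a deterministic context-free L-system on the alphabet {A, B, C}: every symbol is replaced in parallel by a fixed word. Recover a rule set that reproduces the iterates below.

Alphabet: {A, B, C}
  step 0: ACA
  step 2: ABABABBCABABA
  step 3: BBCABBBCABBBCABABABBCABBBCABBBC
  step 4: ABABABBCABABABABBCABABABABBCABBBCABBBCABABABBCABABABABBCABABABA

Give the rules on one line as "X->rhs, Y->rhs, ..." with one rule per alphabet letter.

A->BBC, B->AB, C->A

  step 3 ⇒ step 4: BBCABBBCABBBCABABABBCABBBCABBBC ⇒ AB·AB·A·BBC·AB·AB·AB·A·BBC·AB·AB·AB·A·BBC·AB·BBC·AB·BBC·AB·AB·A·BBC·AB·AB·AB·A·BBC·AB·AB·AB·A
    A ↦ BBC
    B ↦ AB
    C ↦ A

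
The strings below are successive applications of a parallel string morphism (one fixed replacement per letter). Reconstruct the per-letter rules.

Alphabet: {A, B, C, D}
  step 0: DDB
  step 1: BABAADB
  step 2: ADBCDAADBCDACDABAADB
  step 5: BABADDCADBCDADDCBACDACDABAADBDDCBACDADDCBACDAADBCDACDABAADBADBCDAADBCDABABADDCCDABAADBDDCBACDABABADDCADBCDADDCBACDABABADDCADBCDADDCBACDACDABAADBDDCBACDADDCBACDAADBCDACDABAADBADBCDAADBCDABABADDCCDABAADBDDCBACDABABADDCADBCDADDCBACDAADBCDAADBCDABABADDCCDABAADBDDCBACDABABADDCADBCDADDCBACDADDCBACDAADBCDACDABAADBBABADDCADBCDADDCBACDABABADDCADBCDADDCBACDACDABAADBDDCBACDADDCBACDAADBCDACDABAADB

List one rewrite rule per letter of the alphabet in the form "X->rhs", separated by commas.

  step 1 ⇒ step 2: BABAADB ⇒ ADB·CDA·ADB·CDA·CDA·BA·ADB
    A ↦ CDA
    B ↦ ADB
    D ↦ BA
    C ↦ DDC  (constrained at step 2)

A->CDA, B->ADB, C->DDC, D->BA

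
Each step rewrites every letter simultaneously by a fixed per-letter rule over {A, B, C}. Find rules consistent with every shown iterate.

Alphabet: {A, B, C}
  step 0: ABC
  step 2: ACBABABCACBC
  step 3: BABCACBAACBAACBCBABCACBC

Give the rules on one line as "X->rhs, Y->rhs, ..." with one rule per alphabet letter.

  step 2 ⇒ step 3: ACBABABCACBC ⇒ BA·BC·AC·BA·AC·BA·AC·BC·BA·BC·AC·BC
    A ↦ BA
    B ↦ AC
    C ↦ BC

A->BA, B->AC, C->BC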